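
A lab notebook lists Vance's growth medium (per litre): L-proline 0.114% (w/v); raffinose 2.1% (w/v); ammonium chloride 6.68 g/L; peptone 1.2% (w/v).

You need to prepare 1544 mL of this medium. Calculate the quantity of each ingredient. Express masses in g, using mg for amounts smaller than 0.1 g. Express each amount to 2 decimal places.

L-proline 1.76 g; raffinose 32.42 g; ammonium chloride 10.31 g; peptone 18.53 g

Working volume: 1544 mL = 1.544 L.
L-proline: 0.114% w/v = 1.14 g/L → 1.14 × 1.544 L = 1.76 g
raffinose: 2.1% w/v = 21 g/L → 21 × 1.544 L = 32.42 g
ammonium chloride: 6.68 g/L × 1.544 L = 10.31 g
peptone: 1.2 g per 100 mL × 1544 mL ÷ 100 = 18.53 g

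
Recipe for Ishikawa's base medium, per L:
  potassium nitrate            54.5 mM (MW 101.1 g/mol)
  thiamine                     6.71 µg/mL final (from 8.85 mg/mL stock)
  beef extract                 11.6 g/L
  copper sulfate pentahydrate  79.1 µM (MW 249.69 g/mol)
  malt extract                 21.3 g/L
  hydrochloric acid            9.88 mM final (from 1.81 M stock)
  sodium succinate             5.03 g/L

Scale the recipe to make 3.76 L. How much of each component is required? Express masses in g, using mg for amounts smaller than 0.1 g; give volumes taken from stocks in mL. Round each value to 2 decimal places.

Working volume: 3.76 L.
potassium nitrate: 54.5 mmol/L × 101.1 g/mol × 3.76 L ÷ 1000 = 20.72 g
thiamine: V = C2·V2/C1 = 6.71 µg/mL × 3760 mL ÷ 8850 µg/mL = 2.85 mL
beef extract: 11.6 g/L × 3.76 L = 43.62 g
copper sulfate pentahydrate: 79.1 µmol/L × 249.69 g/mol × 3.76 L ÷ 1000 = 74.26 mg
malt extract: 21.3 g/L × 3.76 L = 80.09 g
hydrochloric acid: dilute stock: 9.88 mM × 3760 mL ÷ 1810 mM = 20.52 mL
sodium succinate: 5.03 g/L × 3.76 L = 18.91 g

potassium nitrate 20.72 g; thiamine 2.85 mL; beef extract 43.62 g; copper sulfate pentahydrate 74.26 mg; malt extract 80.09 g; hydrochloric acid 20.52 mL; sodium succinate 18.91 g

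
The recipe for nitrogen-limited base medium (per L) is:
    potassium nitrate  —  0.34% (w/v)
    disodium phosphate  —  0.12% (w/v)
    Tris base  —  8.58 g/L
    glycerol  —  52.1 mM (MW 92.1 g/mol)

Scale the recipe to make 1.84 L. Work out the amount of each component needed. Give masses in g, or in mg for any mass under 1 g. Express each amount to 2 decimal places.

Working volume: 1.84 L.
potassium nitrate: 0.34 g per 100 mL × 1840 mL ÷ 100 = 6.26 g
disodium phosphate: 0.12 g per 100 mL × 1840 mL ÷ 100 = 2.21 g
Tris base: 8.58 g/L × 1.84 L = 15.79 g
glycerol: 52.1 mmol/L × 92.1 g/mol × 1.84 L ÷ 1000 = 8.83 g

potassium nitrate 6.26 g; disodium phosphate 2.21 g; Tris base 15.79 g; glycerol 8.83 g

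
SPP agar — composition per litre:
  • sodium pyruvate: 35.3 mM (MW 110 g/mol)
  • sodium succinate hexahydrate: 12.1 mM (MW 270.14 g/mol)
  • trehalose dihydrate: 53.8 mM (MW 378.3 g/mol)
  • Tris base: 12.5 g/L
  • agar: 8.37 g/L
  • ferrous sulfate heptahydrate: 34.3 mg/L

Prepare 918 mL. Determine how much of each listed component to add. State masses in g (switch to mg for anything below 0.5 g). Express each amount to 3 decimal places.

Target volume = 918 mL = 0.918 L.
sodium pyruvate: 35.3 mmol/L × 110 g/mol × 0.918 L ÷ 1000 = 3.565 g
sodium succinate hexahydrate: 12.1 mmol/L × 270.14 g/mol × 0.918 L ÷ 1000 = 3.001 g
trehalose dihydrate: 53.8 mmol/L × 378.3 g/mol × 0.918 L ÷ 1000 = 18.684 g
Tris base: 12.5 g/L × 0.918 L = 11.475 g
agar: 8.37 g/L × 0.918 L = 7.684 g
ferrous sulfate heptahydrate: 34.3 mg/L × 0.918 L = 31.487 mg

sodium pyruvate 3.565 g; sodium succinate hexahydrate 3.001 g; trehalose dihydrate 18.684 g; Tris base 11.475 g; agar 7.684 g; ferrous sulfate heptahydrate 31.487 mg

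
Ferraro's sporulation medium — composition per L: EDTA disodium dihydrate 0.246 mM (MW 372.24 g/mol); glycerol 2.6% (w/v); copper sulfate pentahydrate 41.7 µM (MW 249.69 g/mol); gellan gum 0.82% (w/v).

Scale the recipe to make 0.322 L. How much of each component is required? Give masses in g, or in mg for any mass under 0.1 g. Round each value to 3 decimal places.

EDTA disodium dihydrate 29.486 mg; glycerol 8.372 g; copper sulfate pentahydrate 3.353 mg; gellan gum 2.640 g

Working volume: 0.322 L.
EDTA disodium dihydrate: 0.246 mmol/L × 372.24 mg/mmol × 0.322 L = 29.486 mg
glycerol: 2.6 g per 100 mL × 322 mL ÷ 100 = 8.372 g
copper sulfate pentahydrate: 41.7 µmol/L × 249.69 g/mol × 0.322 L ÷ 1000 = 3.353 mg
gellan gum: 0.82% w/v = 8.2 g/L → 8.2 × 0.322 L = 2.640 g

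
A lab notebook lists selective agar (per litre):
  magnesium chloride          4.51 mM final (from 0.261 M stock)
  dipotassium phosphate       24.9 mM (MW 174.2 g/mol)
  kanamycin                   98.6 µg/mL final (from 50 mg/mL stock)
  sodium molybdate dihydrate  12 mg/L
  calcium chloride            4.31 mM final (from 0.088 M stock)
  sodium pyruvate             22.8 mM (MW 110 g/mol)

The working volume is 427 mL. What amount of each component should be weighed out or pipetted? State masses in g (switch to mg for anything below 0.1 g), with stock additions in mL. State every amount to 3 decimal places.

Target volume = 427 mL = 0.427 L.
magnesium chloride: C1V1 = C2V2 → 4.51 mM × 427 mL ÷ 261 mM = 7.378 mL
dipotassium phosphate: 24.9 mmol/L × 174.2 g/mol × 0.427 L ÷ 1000 = 1.852 g
kanamycin: C1V1 = C2V2 → 98.6 µg/mL × 427 mL ÷ 50000 µg/mL = 0.842 mL
sodium molybdate dihydrate: 12 mg/L × 0.427 L = 5.124 mg
calcium chloride: dilute stock: 4.31 mM × 427 mL ÷ 88 mM = 20.913 mL
sodium pyruvate: 22.8 mmol/L × 110 g/mol × 0.427 L ÷ 1000 = 1.071 g

magnesium chloride 7.378 mL; dipotassium phosphate 1.852 g; kanamycin 0.842 mL; sodium molybdate dihydrate 5.124 mg; calcium chloride 20.913 mL; sodium pyruvate 1.071 g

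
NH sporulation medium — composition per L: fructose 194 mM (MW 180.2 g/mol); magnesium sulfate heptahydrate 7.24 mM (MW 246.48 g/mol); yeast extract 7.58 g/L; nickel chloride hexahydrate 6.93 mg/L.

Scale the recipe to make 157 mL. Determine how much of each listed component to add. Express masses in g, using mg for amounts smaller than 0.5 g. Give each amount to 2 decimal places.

Target volume = 157 mL = 0.157 L.
fructose: 194 mmol/L × 180.2 g/mol × 0.157 L ÷ 1000 = 5.49 g
magnesium sulfate heptahydrate: 7.24 mmol/L × 246.48 mg/mmol × 0.157 L = 280.17 mg
yeast extract: 7.58 g/L × 0.157 L = 1.19 g
nickel chloride hexahydrate: 6.93 mg/L × 0.157 L = 1.09 mg

fructose 5.49 g; magnesium sulfate heptahydrate 280.17 mg; yeast extract 1.19 g; nickel chloride hexahydrate 1.09 mg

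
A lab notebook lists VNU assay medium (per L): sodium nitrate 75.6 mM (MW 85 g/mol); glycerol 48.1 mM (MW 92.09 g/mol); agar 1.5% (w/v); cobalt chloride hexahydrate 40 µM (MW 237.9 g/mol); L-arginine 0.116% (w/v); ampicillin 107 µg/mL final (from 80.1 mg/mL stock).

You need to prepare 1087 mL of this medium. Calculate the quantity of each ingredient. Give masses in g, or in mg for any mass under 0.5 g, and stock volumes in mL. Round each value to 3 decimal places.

Scale factor relative to 1 L: 1.087.
sodium nitrate: 75.6 mmol/L × 85 g/mol × 1.087 L ÷ 1000 = 6.985 g
glycerol: 48.1 mmol/L × 92.09 g/mol × 1.087 L ÷ 1000 = 4.815 g
agar: 1.5% w/v = 15 g/L → 15 × 1.087 L = 16.305 g
cobalt chloride hexahydrate: 40 µmol/L × 237.9 g/mol × 1.087 L ÷ 1000 = 10.344 mg
L-arginine: 0.116 g per 100 mL × 1087 mL ÷ 100 = 1.261 g
ampicillin: C1V1 = C2V2 → 107 µg/mL × 1087 mL ÷ 80100 µg/mL = 1.452 mL

sodium nitrate 6.985 g; glycerol 4.815 g; agar 16.305 g; cobalt chloride hexahydrate 10.344 mg; L-arginine 1.261 g; ampicillin 1.452 mL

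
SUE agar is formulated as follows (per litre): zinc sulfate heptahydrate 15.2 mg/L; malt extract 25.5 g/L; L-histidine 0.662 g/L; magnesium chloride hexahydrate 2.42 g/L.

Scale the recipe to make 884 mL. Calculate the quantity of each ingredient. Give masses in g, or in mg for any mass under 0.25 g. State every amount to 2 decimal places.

zinc sulfate heptahydrate 13.44 mg; malt extract 22.54 g; L-histidine 0.59 g; magnesium chloride hexahydrate 2.14 g

Target volume = 884 mL = 0.884 L.
zinc sulfate heptahydrate: 15.2 mg/L × 0.884 L = 13.44 mg
malt extract: 25.5 g/L × 0.884 L = 22.54 g
L-histidine: 0.662 g/L × 0.884 L = 0.59 g
magnesium chloride hexahydrate: 2.42 g/L × 0.884 L = 2.14 g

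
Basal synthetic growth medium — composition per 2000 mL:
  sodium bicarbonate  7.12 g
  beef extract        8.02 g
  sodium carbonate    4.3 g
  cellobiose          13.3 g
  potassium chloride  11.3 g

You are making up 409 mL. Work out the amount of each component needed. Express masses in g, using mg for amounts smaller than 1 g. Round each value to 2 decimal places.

Ratio of target to recipe volume: 409 / 2000 = 0.2045.
sodium bicarbonate: 7.12 g × (409 mL / 2000 mL) = 1.46 g
beef extract: 8.02 g × (409 mL / 2000 mL) = 1.64 g
sodium carbonate: 4.3 g × (409 mL / 2000 mL) = 0.87935 g = 879.35 mg
cellobiose: 13.3 g × (409 mL / 2000 mL) = 2.72 g
potassium chloride: 11.3 g × (409 mL / 2000 mL) = 2.31 g

sodium bicarbonate 1.46 g; beef extract 1.64 g; sodium carbonate 879.35 mg; cellobiose 2.72 g; potassium chloride 2.31 g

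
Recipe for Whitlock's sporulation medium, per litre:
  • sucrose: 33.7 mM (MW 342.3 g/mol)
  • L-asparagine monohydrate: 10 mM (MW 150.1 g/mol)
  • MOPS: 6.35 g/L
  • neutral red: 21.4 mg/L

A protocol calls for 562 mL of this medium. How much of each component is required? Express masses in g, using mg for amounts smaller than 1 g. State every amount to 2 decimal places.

Target volume = 562 mL = 0.562 L.
sucrose: 33.7 mmol/L × 342.3 g/mol × 0.562 L ÷ 1000 = 6.48 g
L-asparagine monohydrate: 10 mmol/L × 150.1 mg/mmol × 0.562 L = 843.56 mg
MOPS: 6.35 g/L × 0.562 L = 3.57 g
neutral red: 21.4 mg/L × 0.562 L = 12.03 mg

sucrose 6.48 g; L-asparagine monohydrate 843.56 mg; MOPS 3.57 g; neutral red 12.03 mg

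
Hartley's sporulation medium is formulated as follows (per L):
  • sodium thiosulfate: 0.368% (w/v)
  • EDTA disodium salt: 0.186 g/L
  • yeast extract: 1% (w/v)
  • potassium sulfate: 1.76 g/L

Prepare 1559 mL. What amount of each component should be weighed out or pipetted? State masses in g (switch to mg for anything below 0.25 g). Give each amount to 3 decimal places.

sodium thiosulfate 5.737 g; EDTA disodium salt 0.290 g; yeast extract 15.590 g; potassium sulfate 2.744 g

Working volume: 1559 mL = 1.559 L.
sodium thiosulfate: 0.368 g per 100 mL × 1559 mL ÷ 100 = 5.737 g
EDTA disodium salt: 0.186 g/L × 1.559 L = 0.290 g
yeast extract: 1 g per 100 mL × 1559 mL ÷ 100 = 15.590 g
potassium sulfate: 1.76 g/L × 1.559 L = 2.744 g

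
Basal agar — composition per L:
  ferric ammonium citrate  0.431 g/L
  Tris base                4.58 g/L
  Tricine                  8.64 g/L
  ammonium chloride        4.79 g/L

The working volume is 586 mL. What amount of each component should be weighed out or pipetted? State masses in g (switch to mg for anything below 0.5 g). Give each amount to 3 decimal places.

ferric ammonium citrate 252.566 mg; Tris base 2.684 g; Tricine 5.063 g; ammonium chloride 2.807 g

Scale factor relative to 1 L: 0.586.
ferric ammonium citrate: 0.431 g/L × 0.586 L = 0.252566 g = 252.566 mg
Tris base: 4.58 g/L × 0.586 L = 2.684 g
Tricine: 8.64 g/L × 0.586 L = 5.063 g
ammonium chloride: 4.79 g/L × 0.586 L = 2.807 g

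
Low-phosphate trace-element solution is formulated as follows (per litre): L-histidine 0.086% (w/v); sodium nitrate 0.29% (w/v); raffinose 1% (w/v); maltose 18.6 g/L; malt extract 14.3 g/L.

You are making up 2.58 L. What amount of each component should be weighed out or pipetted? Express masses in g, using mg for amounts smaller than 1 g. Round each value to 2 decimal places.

Working volume: 2.58 L.
L-histidine: 0.086% w/v = 0.86 g/L → 0.86 × 2.58 L = 2.22 g
sodium nitrate: 0.29% w/v = 2.9 g/L → 2.9 × 2.58 L = 7.48 g
raffinose: 1 g per 100 mL × 2580 mL ÷ 100 = 25.80 g
maltose: 18.6 g/L × 2.58 L = 47.99 g
malt extract: 14.3 g/L × 2.58 L = 36.89 g

L-histidine 2.22 g; sodium nitrate 7.48 g; raffinose 25.80 g; maltose 47.99 g; malt extract 36.89 g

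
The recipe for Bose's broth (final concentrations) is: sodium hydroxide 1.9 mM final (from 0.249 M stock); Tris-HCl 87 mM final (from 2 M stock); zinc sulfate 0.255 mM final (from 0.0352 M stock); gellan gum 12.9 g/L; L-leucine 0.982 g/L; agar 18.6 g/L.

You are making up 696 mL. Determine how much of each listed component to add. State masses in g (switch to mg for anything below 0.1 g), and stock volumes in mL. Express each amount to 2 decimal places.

sodium hydroxide 5.31 mL; Tris-HCl 30.28 mL; zinc sulfate 5.04 mL; gellan gum 8.98 g; L-leucine 0.68 g; agar 12.95 g

Target volume = 696 mL = 0.696 L.
sodium hydroxide: V = C2·V2/C1 = 1.9 mM × 696 mL ÷ 249 mM = 5.31 mL
Tris-HCl: dilute stock: 87 mM × 696 mL ÷ 2000 mM = 30.28 mL
zinc sulfate: C1V1 = C2V2 → 0.255 mM × 696 mL ÷ 35.2 mM = 5.04 mL
gellan gum: 12.9 g/L × 0.696 L = 8.98 g
L-leucine: 0.982 g/L × 0.696 L = 0.68 g
agar: 18.6 g/L × 0.696 L = 12.95 g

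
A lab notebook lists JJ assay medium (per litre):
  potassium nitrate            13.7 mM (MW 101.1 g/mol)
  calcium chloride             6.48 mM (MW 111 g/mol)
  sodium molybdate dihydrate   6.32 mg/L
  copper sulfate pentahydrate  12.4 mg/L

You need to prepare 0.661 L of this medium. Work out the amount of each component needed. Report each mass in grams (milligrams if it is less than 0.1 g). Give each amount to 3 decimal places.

Working volume: 0.661 L.
potassium nitrate: 13.7 mmol/L × 101.1 g/mol × 0.661 L ÷ 1000 = 0.916 g
calcium chloride: 6.48 mmol/L × 111 g/mol × 0.661 L ÷ 1000 = 0.475 g
sodium molybdate dihydrate: 6.32 mg/L × 0.661 L = 4.178 mg
copper sulfate pentahydrate: 12.4 mg/L × 0.661 L = 8.196 mg

potassium nitrate 0.916 g; calcium chloride 0.475 g; sodium molybdate dihydrate 4.178 mg; copper sulfate pentahydrate 8.196 mg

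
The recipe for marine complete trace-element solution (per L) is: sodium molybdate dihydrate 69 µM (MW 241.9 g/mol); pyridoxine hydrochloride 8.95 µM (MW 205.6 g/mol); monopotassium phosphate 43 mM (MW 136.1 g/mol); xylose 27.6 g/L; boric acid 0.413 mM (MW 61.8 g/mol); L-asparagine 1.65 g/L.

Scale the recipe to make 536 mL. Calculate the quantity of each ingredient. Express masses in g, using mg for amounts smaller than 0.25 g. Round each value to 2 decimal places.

Target volume = 536 mL = 0.536 L.
sodium molybdate dihydrate: 69 µmol/L × 241.9 g/mol × 0.536 L ÷ 1000 = 8.95 mg
pyridoxine hydrochloride: 8.95 µmol/L × 205.6 g/mol × 0.536 L ÷ 1000 = 0.99 mg
monopotassium phosphate: 43 mmol/L × 136.1 g/mol × 0.536 L ÷ 1000 = 3.14 g
xylose: 27.6 g/L × 0.536 L = 14.79 g
boric acid: 0.413 mmol/L × 61.8 mg/mmol × 0.536 L = 13.68 mg
L-asparagine: 1.65 g/L × 0.536 L = 0.88 g

sodium molybdate dihydrate 8.95 mg; pyridoxine hydrochloride 0.99 mg; monopotassium phosphate 3.14 g; xylose 14.79 g; boric acid 13.68 mg; L-asparagine 0.88 g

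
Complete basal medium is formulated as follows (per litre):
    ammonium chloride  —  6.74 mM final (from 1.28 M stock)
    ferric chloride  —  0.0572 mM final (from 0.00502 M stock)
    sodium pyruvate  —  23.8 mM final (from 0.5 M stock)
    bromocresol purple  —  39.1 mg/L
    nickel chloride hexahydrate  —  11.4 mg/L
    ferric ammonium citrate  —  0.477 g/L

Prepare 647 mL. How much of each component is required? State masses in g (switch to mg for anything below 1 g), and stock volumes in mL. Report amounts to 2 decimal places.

ammonium chloride 3.41 mL; ferric chloride 7.37 mL; sodium pyruvate 30.80 mL; bromocresol purple 25.30 mg; nickel chloride hexahydrate 7.38 mg; ferric ammonium citrate 308.62 mg

Target volume = 647 mL = 0.647 L.
ammonium chloride: dilute stock: 6.74 mM × 647 mL ÷ 1280 mM = 3.41 mL
ferric chloride: C1V1 = C2V2 → 0.0572 mM × 647 mL ÷ 5.02 mM = 7.37 mL
sodium pyruvate: V = C2·V2/C1 = 23.8 mM × 647 mL ÷ 500 mM = 30.80 mL
bromocresol purple: 39.1 mg/L × 0.647 L = 25.30 mg
nickel chloride hexahydrate: 11.4 mg/L × 0.647 L = 7.38 mg
ferric ammonium citrate: 0.477 g/L × 0.647 L = 0.308619 g = 308.62 mg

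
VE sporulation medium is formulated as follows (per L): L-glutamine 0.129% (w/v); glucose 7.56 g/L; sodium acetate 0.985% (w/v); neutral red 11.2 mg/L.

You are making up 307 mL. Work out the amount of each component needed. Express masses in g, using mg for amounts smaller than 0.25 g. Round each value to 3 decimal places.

Target volume = 307 mL = 0.307 L.
L-glutamine: 0.129% w/v = 1.29 g/L → 1.29 × 0.307 L = 0.396 g
glucose: 7.56 g/L × 0.307 L = 2.321 g
sodium acetate: 0.985 g per 100 mL × 307 mL ÷ 100 = 3.024 g
neutral red: 11.2 mg/L × 0.307 L = 3.438 mg

L-glutamine 0.396 g; glucose 2.321 g; sodium acetate 3.024 g; neutral red 3.438 mg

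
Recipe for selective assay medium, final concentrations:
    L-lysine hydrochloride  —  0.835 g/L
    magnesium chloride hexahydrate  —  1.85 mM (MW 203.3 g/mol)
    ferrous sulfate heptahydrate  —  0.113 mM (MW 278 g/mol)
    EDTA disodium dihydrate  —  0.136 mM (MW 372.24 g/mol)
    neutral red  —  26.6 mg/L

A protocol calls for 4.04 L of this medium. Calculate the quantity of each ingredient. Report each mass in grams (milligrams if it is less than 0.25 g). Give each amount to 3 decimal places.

Working volume: 4.04 L.
L-lysine hydrochloride: 0.835 g/L × 4.04 L = 3.373 g
magnesium chloride hexahydrate: 1.85 mmol/L × 203.3 g/mol × 4.04 L ÷ 1000 = 1.519 g
ferrous sulfate heptahydrate: 0.113 mmol/L × 278 mg/mmol × 4.04 L = 126.913 mg
EDTA disodium dihydrate: 0.136 mmol/L × 372.24 mg/mmol × 4.04 L = 204.524 mg
neutral red: 26.6 mg/L × 4.04 L = 107.464 mg

L-lysine hydrochloride 3.373 g; magnesium chloride hexahydrate 1.519 g; ferrous sulfate heptahydrate 126.913 mg; EDTA disodium dihydrate 204.524 mg; neutral red 107.464 mg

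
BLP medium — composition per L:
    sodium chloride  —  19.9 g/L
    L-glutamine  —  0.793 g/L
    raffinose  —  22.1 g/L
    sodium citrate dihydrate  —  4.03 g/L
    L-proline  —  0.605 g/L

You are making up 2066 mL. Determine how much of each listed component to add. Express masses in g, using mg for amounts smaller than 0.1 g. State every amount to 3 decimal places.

sodium chloride 41.113 g; L-glutamine 1.638 g; raffinose 45.659 g; sodium citrate dihydrate 8.326 g; L-proline 1.250 g

Scale factor relative to 1 L: 2.066.
sodium chloride: 19.9 g/L × 2.066 L = 41.113 g
L-glutamine: 0.793 g/L × 2.066 L = 1.638 g
raffinose: 22.1 g/L × 2.066 L = 45.659 g
sodium citrate dihydrate: 4.03 g/L × 2.066 L = 8.326 g
L-proline: 0.605 g/L × 2.066 L = 1.250 g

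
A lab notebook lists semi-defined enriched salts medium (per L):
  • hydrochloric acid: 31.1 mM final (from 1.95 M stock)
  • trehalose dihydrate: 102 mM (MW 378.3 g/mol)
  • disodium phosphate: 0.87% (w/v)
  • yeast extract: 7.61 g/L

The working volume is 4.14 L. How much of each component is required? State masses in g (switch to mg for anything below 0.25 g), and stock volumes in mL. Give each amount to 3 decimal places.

hydrochloric acid 66.028 mL; trehalose dihydrate 159.749 g; disodium phosphate 36.018 g; yeast extract 31.505 g

Working volume: 4.14 L.
hydrochloric acid: dilute stock: 31.1 mM × 4140 mL ÷ 1950 mM = 66.028 mL
trehalose dihydrate: 102 mmol/L × 378.3 g/mol × 4.14 L ÷ 1000 = 159.749 g
disodium phosphate: 0.87 g per 100 mL × 4140 mL ÷ 100 = 36.018 g
yeast extract: 7.61 g/L × 4.14 L = 31.505 g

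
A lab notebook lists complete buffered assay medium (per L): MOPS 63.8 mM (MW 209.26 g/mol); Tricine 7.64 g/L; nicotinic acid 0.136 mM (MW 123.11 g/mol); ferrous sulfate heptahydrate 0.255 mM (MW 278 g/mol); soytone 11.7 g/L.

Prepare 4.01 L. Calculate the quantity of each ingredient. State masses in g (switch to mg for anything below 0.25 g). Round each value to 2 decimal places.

MOPS 53.54 g; Tricine 30.64 g; nicotinic acid 67.14 mg; ferrous sulfate heptahydrate 0.28 g; soytone 46.92 g

Working volume: 4.01 L.
MOPS: 63.8 mmol/L × 209.26 g/mol × 4.01 L ÷ 1000 = 53.54 g
Tricine: 7.64 g/L × 4.01 L = 30.64 g
nicotinic acid: 0.136 mmol/L × 123.11 mg/mmol × 4.01 L = 67.14 mg
ferrous sulfate heptahydrate: 0.255 mmol/L × 278 g/mol × 4.01 L ÷ 1000 = 0.28 g
soytone: 11.7 g/L × 4.01 L = 46.92 g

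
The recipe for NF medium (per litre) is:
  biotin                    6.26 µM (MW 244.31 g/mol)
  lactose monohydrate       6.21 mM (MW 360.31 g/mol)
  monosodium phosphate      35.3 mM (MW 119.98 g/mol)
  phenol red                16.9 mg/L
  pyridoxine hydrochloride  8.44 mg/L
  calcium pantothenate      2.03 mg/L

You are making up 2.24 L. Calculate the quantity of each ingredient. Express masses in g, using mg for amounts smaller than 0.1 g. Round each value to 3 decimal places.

biotin 3.426 mg; lactose monohydrate 5.012 g; monosodium phosphate 9.487 g; phenol red 37.856 mg; pyridoxine hydrochloride 18.906 mg; calcium pantothenate 4.547 mg

Working volume: 2.24 L.
biotin: 6.26 µmol/L × 244.31 g/mol × 2.24 L ÷ 1000 = 3.426 mg
lactose monohydrate: 6.21 mmol/L × 360.31 g/mol × 2.24 L ÷ 1000 = 5.012 g
monosodium phosphate: 35.3 mmol/L × 119.98 g/mol × 2.24 L ÷ 1000 = 9.487 g
phenol red: 16.9 mg/L × 2.24 L = 37.856 mg
pyridoxine hydrochloride: 8.44 mg/L × 2.24 L = 18.906 mg
calcium pantothenate: 2.03 mg/L × 2.24 L = 4.547 mg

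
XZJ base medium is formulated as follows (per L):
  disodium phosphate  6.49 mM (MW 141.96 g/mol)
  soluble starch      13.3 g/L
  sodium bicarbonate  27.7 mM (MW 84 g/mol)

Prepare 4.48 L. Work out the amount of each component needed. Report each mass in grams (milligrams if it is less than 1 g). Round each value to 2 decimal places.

Scale factor relative to 1 L: 4.48.
disodium phosphate: 6.49 mmol/L × 141.96 g/mol × 4.48 L ÷ 1000 = 4.13 g
soluble starch: 13.3 g/L × 4.48 L = 59.58 g
sodium bicarbonate: 27.7 mmol/L × 84 g/mol × 4.48 L ÷ 1000 = 10.42 g

disodium phosphate 4.13 g; soluble starch 59.58 g; sodium bicarbonate 10.42 g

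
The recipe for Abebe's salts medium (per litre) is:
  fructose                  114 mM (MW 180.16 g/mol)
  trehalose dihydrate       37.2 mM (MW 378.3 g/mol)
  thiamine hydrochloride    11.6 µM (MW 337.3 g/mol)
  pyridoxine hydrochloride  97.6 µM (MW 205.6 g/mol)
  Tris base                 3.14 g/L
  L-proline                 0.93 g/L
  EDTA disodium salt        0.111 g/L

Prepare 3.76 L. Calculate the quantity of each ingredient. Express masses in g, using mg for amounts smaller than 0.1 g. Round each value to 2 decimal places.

fructose 77.22 g; trehalose dihydrate 52.91 g; thiamine hydrochloride 14.71 mg; pyridoxine hydrochloride 75.45 mg; Tris base 11.81 g; L-proline 3.50 g; EDTA disodium salt 0.42 g

Working volume: 3.76 L.
fructose: 114 mmol/L × 180.16 g/mol × 3.76 L ÷ 1000 = 77.22 g
trehalose dihydrate: 37.2 mmol/L × 378.3 g/mol × 3.76 L ÷ 1000 = 52.91 g
thiamine hydrochloride: 11.6 µmol/L × 337.3 g/mol × 3.76 L ÷ 1000 = 14.71 mg
pyridoxine hydrochloride: 97.6 µmol/L × 205.6 g/mol × 3.76 L ÷ 1000 = 75.45 mg
Tris base: 3.14 g/L × 3.76 L = 11.81 g
L-proline: 0.93 g/L × 3.76 L = 3.50 g
EDTA disodium salt: 0.111 g/L × 3.76 L = 0.42 g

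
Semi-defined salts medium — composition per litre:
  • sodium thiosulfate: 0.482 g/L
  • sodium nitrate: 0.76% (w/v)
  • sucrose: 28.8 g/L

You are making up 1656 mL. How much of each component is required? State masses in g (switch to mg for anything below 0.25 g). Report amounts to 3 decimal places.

Working volume: 1656 mL = 1.656 L.
sodium thiosulfate: 0.482 g/L × 1.656 L = 0.798 g
sodium nitrate: 0.76% w/v = 7.6 g/L → 7.6 × 1.656 L = 12.586 g
sucrose: 28.8 g/L × 1.656 L = 47.693 g

sodium thiosulfate 0.798 g; sodium nitrate 12.586 g; sucrose 47.693 g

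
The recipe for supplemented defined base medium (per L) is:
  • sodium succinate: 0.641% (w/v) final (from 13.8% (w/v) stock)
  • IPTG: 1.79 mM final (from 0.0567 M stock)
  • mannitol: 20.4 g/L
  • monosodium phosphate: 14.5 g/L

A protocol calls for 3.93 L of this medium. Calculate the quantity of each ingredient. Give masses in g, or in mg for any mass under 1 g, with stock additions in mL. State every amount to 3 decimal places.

sodium succinate 182.546 mL; IPTG 124.069 mL; mannitol 80.172 g; monosodium phosphate 56.985 g

Working volume: 3.93 L.
sodium succinate: dilute stock: 0.641% ÷ 13.8% × 3930 mL = 182.546 mL
IPTG: V = C2·V2/C1 = 1.79 mM × 3930 mL ÷ 56.7 mM = 124.069 mL
mannitol: 20.4 g/L × 3.93 L = 80.172 g
monosodium phosphate: 14.5 g/L × 3.93 L = 56.985 g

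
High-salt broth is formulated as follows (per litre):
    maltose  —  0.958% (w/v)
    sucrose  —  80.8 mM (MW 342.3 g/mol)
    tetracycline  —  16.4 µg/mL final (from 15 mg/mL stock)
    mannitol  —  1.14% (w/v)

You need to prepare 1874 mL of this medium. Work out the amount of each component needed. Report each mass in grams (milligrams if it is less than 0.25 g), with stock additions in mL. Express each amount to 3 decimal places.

maltose 17.953 g; sucrose 51.831 g; tetracycline 2.049 mL; mannitol 21.364 g

Scale factor relative to 1 L: 1.874.
maltose: 0.958% w/v = 9.58 g/L → 9.58 × 1.874 L = 17.953 g
sucrose: 80.8 mmol/L × 342.3 g/mol × 1.874 L ÷ 1000 = 51.831 g
tetracycline: V = C2·V2/C1 = 16.4 µg/mL × 1874 mL ÷ 15000 µg/mL = 2.049 mL
mannitol: 1.14 g per 100 mL × 1874 mL ÷ 100 = 21.364 g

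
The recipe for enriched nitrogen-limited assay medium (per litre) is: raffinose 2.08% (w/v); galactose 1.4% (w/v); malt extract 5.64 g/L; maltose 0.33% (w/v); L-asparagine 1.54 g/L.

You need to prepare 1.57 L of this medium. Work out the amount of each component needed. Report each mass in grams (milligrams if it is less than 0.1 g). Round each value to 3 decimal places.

raffinose 32.656 g; galactose 21.980 g; malt extract 8.855 g; maltose 5.181 g; L-asparagine 2.418 g

Scale factor relative to 1 L: 1.57.
raffinose: 2.08% w/v = 20.8 g/L → 20.8 × 1.57 L = 32.656 g
galactose: 1.4 g per 100 mL × 1570 mL ÷ 100 = 21.980 g
malt extract: 5.64 g/L × 1.57 L = 8.855 g
maltose: 0.33% w/v = 3.3 g/L → 3.3 × 1.57 L = 5.181 g
L-asparagine: 1.54 g/L × 1.57 L = 2.418 g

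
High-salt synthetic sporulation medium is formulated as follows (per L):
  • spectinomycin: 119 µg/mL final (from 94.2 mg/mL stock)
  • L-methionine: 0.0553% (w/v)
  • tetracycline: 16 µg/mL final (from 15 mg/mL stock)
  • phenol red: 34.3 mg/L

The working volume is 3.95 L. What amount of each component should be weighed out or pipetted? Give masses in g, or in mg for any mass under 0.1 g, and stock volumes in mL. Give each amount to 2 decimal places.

Scale factor relative to 1 L: 3.95.
spectinomycin: V = C2·V2/C1 = 119 µg/mL × 3950 mL ÷ 94200 µg/mL = 4.99 mL
L-methionine: 0.0553 g per 100 mL × 3950 mL ÷ 100 = 2.18 g
tetracycline: dilute stock: 16 µg/mL × 3950 mL ÷ 15000 µg/mL = 4.21 mL
phenol red: 34.3 mg/L × 3.95 L = 135.485 mg = 0.14 g

spectinomycin 4.99 mL; L-methionine 2.18 g; tetracycline 4.21 mL; phenol red 0.14 g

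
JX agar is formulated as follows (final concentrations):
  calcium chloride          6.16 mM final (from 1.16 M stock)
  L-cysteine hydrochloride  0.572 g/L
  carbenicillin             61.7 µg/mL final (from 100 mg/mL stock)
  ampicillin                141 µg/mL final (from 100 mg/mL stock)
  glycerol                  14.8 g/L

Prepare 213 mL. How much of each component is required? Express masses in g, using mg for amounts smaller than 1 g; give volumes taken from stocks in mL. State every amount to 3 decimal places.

Target volume = 213 mL = 0.213 L.
calcium chloride: C1V1 = C2V2 → 6.16 mM × 213 mL ÷ 1160 mM = 1.131 mL
L-cysteine hydrochloride: 0.572 g/L × 0.213 L = 0.121836 g = 121.836 mg
carbenicillin: dilute stock: 61.7 µg/mL × 213 mL ÷ 100000 µg/mL = 0.131 mL
ampicillin: V = C2·V2/C1 = 141 µg/mL × 213 mL ÷ 100000 µg/mL = 0.300 mL
glycerol: 14.8 g/L × 0.213 L = 3.152 g

calcium chloride 1.131 mL; L-cysteine hydrochloride 121.836 mg; carbenicillin 0.131 mL; ampicillin 0.300 mL; glycerol 3.152 g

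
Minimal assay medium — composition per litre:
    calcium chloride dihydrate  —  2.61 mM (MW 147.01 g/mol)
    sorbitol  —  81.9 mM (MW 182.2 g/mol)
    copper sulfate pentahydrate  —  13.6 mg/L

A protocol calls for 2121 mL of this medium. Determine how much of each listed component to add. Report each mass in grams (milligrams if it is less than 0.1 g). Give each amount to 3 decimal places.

calcium chloride dihydrate 0.814 g; sorbitol 31.650 g; copper sulfate pentahydrate 28.846 mg

Target volume = 2121 mL = 2.121 L.
calcium chloride dihydrate: 2.61 mmol/L × 147.01 g/mol × 2.121 L ÷ 1000 = 0.814 g
sorbitol: 81.9 mmol/L × 182.2 g/mol × 2.121 L ÷ 1000 = 31.650 g
copper sulfate pentahydrate: 13.6 mg/L × 2.121 L = 28.846 mg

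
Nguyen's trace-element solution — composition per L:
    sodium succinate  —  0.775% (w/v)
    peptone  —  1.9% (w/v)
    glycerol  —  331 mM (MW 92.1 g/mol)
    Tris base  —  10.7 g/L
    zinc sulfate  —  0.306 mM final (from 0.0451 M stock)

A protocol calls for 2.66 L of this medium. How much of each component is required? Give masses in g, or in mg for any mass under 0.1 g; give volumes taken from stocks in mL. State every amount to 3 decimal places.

Working volume: 2.66 L.
sodium succinate: 0.775 g per 100 mL × 2660 mL ÷ 100 = 20.615 g
peptone: 1.9 g per 100 mL × 2660 mL ÷ 100 = 50.540 g
glycerol: 331 mmol/L × 92.1 g/mol × 2.66 L ÷ 1000 = 81.090 g
Tris base: 10.7 g/L × 2.66 L = 28.462 g
zinc sulfate: dilute stock: 0.306 mM × 2660 mL ÷ 45.1 mM = 18.048 mL

sodium succinate 20.615 g; peptone 50.540 g; glycerol 81.090 g; Tris base 28.462 g; zinc sulfate 18.048 mL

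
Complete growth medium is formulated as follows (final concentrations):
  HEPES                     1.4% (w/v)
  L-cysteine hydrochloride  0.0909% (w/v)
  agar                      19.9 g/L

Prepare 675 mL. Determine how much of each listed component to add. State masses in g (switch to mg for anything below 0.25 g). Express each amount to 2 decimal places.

HEPES 9.45 g; L-cysteine hydrochloride 0.61 g; agar 13.43 g

Scale factor relative to 1 L: 0.675.
HEPES: 1.4% w/v = 14 g/L → 14 × 0.675 L = 9.45 g
L-cysteine hydrochloride: 0.0909% w/v = 0.909 g/L → 0.909 × 0.675 L = 0.61 g
agar: 19.9 g/L × 0.675 L = 13.43 g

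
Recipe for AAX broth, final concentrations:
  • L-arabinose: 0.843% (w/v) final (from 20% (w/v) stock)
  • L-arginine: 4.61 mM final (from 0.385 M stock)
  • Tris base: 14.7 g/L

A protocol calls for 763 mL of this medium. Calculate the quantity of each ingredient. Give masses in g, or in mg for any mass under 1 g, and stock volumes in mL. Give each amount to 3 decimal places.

Working volume: 763 mL = 0.763 L.
L-arabinose: C1V1 = C2V2 → 0.843% ÷ 20% × 763 mL = 32.160 mL
L-arginine: V = C2·V2/C1 = 4.61 mM × 763 mL ÷ 385 mM = 9.136 mL
Tris base: 14.7 g/L × 0.763 L = 11.216 g

L-arabinose 32.160 mL; L-arginine 9.136 mL; Tris base 11.216 g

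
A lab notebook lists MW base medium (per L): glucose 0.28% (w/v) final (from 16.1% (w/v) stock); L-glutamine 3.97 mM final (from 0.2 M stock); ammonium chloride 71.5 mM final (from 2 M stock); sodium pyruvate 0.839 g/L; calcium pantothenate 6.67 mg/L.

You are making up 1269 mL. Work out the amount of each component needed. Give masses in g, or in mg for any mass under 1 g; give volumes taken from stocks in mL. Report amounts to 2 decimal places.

glucose 22.07 mL; L-glutamine 25.19 mL; ammonium chloride 45.37 mL; sodium pyruvate 1.06 g; calcium pantothenate 8.46 mg

Scale factor relative to 1 L: 1.269.
glucose: C1V1 = C2V2 → 0.28% ÷ 16.1% × 1269 mL = 22.07 mL
L-glutamine: dilute stock: 3.97 mM × 1269 mL ÷ 200 mM = 25.19 mL
ammonium chloride: C1V1 = C2V2 → 71.5 mM × 1269 mL ÷ 2000 mM = 45.37 mL
sodium pyruvate: 0.839 g/L × 1.269 L = 1.06 g
calcium pantothenate: 6.67 mg/L × 1.269 L = 8.46 mg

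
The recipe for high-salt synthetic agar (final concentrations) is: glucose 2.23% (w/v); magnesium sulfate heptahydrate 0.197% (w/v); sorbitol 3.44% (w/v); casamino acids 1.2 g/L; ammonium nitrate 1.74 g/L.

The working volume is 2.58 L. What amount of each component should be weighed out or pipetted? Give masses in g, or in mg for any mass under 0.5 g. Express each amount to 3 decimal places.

glucose 57.534 g; magnesium sulfate heptahydrate 5.083 g; sorbitol 88.752 g; casamino acids 3.096 g; ammonium nitrate 4.489 g

Scale factor relative to 1 L: 2.58.
glucose: 2.23% w/v = 22.3 g/L → 22.3 × 2.58 L = 57.534 g
magnesium sulfate heptahydrate: 0.197 g per 100 mL × 2580 mL ÷ 100 = 5.083 g
sorbitol: 3.44% w/v = 34.4 g/L → 34.4 × 2.58 L = 88.752 g
casamino acids: 1.2 g/L × 2.58 L = 3.096 g
ammonium nitrate: 1.74 g/L × 2.58 L = 4.489 g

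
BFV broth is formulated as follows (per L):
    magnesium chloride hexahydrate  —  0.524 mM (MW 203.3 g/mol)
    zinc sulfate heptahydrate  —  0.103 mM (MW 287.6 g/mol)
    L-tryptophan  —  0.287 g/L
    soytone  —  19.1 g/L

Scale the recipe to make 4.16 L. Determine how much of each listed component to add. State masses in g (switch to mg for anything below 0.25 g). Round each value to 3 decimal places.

magnesium chloride hexahydrate 0.443 g; zinc sulfate heptahydrate 123.231 mg; L-tryptophan 1.194 g; soytone 79.456 g

Scale factor relative to 1 L: 4.16.
magnesium chloride hexahydrate: 0.524 mmol/L × 203.3 g/mol × 4.16 L ÷ 1000 = 0.443 g
zinc sulfate heptahydrate: 0.103 mmol/L × 287.6 mg/mmol × 4.16 L = 123.231 mg
L-tryptophan: 0.287 g/L × 4.16 L = 1.194 g
soytone: 19.1 g/L × 4.16 L = 79.456 g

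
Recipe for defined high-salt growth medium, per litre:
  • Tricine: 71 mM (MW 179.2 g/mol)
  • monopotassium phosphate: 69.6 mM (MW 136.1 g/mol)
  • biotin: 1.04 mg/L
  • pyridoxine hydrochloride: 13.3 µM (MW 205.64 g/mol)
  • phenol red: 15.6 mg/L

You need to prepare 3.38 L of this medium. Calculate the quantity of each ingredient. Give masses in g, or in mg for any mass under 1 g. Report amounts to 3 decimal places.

Tricine 43.004 g; monopotassium phosphate 32.017 g; biotin 3.515 mg; pyridoxine hydrochloride 9.244 mg; phenol red 52.728 mg

Working volume: 3.38 L.
Tricine: 71 mmol/L × 179.2 g/mol × 3.38 L ÷ 1000 = 43.004 g
monopotassium phosphate: 69.6 mmol/L × 136.1 g/mol × 3.38 L ÷ 1000 = 32.017 g
biotin: 1.04 mg/L × 3.38 L = 3.515 mg
pyridoxine hydrochloride: 13.3 µmol/L × 205.64 g/mol × 3.38 L ÷ 1000 = 9.244 mg
phenol red: 15.6 mg/L × 3.38 L = 52.728 mg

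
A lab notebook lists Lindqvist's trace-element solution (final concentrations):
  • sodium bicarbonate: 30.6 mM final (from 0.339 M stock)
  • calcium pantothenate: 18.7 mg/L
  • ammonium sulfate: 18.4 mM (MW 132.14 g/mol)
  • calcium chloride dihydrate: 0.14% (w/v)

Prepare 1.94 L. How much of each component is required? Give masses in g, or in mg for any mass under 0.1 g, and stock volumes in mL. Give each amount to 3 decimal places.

sodium bicarbonate 175.115 mL; calcium pantothenate 36.278 mg; ammonium sulfate 4.717 g; calcium chloride dihydrate 2.716 g

Scale factor relative to 1 L: 1.94.
sodium bicarbonate: C1V1 = C2V2 → 30.6 mM × 1940 mL ÷ 339 mM = 175.115 mL
calcium pantothenate: 18.7 mg/L × 1.94 L = 36.278 mg
ammonium sulfate: 18.4 mmol/L × 132.14 g/mol × 1.94 L ÷ 1000 = 4.717 g
calcium chloride dihydrate: 0.14% w/v = 1.4 g/L → 1.4 × 1.94 L = 2.716 g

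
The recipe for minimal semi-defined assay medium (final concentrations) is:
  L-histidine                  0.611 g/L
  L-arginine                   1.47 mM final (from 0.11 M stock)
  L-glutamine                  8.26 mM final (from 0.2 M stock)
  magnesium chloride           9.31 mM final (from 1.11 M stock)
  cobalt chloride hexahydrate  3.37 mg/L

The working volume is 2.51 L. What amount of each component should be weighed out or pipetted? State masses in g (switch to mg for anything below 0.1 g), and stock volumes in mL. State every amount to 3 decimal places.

Working volume: 2.51 L.
L-histidine: 0.611 g/L × 2.51 L = 1.534 g
L-arginine: C1V1 = C2V2 → 1.47 mM × 2510 mL ÷ 110 mM = 33.543 mL
L-glutamine: C1V1 = C2V2 → 8.26 mM × 2510 mL ÷ 200 mM = 103.663 mL
magnesium chloride: dilute stock: 9.31 mM × 2510 mL ÷ 1110 mM = 21.052 mL
cobalt chloride hexahydrate: 3.37 mg/L × 2.51 L = 8.459 mg

L-histidine 1.534 g; L-arginine 33.543 mL; L-glutamine 103.663 mL; magnesium chloride 21.052 mL; cobalt chloride hexahydrate 8.459 mg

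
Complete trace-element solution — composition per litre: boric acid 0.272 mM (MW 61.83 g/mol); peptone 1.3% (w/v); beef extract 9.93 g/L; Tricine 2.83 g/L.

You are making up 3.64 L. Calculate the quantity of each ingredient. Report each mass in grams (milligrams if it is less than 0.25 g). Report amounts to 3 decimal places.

Working volume: 3.64 L.
boric acid: 0.272 mmol/L × 61.83 mg/mmol × 3.64 L = 61.217 mg
peptone: 1.3% w/v = 13 g/L → 13 × 3.64 L = 47.320 g
beef extract: 9.93 g/L × 3.64 L = 36.145 g
Tricine: 2.83 g/L × 3.64 L = 10.301 g

boric acid 61.217 mg; peptone 47.320 g; beef extract 36.145 g; Tricine 10.301 g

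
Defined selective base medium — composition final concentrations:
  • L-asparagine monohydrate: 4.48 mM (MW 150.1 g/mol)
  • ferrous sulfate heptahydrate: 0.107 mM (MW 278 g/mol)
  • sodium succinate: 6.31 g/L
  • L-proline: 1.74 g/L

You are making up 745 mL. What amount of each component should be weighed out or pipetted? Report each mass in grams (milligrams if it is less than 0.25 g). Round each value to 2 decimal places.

L-asparagine monohydrate 0.50 g; ferrous sulfate heptahydrate 22.16 mg; sodium succinate 4.70 g; L-proline 1.30 g

Working volume: 745 mL = 0.745 L.
L-asparagine monohydrate: 4.48 mmol/L × 150.1 g/mol × 0.745 L ÷ 1000 = 0.50 g
ferrous sulfate heptahydrate: 0.107 mmol/L × 278 mg/mmol × 0.745 L = 22.16 mg
sodium succinate: 6.31 g/L × 0.745 L = 4.70 g
L-proline: 1.74 g/L × 0.745 L = 1.30 g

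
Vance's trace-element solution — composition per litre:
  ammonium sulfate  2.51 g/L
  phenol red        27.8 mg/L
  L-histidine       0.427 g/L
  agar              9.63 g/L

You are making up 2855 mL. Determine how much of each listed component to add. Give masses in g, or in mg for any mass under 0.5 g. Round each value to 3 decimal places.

Working volume: 2855 mL = 2.855 L.
ammonium sulfate: 2.51 g/L × 2.855 L = 7.166 g
phenol red: 27.8 mg/L × 2.855 L = 79.369 mg
L-histidine: 0.427 g/L × 2.855 L = 1.219 g
agar: 9.63 g/L × 2.855 L = 27.494 g

ammonium sulfate 7.166 g; phenol red 79.369 mg; L-histidine 1.219 g; agar 27.494 g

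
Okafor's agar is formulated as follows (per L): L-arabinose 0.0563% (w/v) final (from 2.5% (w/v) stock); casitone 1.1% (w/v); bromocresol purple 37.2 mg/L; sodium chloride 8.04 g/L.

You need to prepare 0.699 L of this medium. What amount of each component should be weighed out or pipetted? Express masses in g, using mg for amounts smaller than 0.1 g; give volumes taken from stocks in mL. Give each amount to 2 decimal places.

Scale factor relative to 1 L: 0.699.
L-arabinose: C1V1 = C2V2 → 0.0563% ÷ 2.5% × 699 mL = 15.74 mL
casitone: 1.1% w/v = 11 g/L → 11 × 0.699 L = 7.69 g
bromocresol purple: 37.2 mg/L × 0.699 L = 26.00 mg
sodium chloride: 8.04 g/L × 0.699 L = 5.62 g

L-arabinose 15.74 mL; casitone 7.69 g; bromocresol purple 26.00 mg; sodium chloride 5.62 g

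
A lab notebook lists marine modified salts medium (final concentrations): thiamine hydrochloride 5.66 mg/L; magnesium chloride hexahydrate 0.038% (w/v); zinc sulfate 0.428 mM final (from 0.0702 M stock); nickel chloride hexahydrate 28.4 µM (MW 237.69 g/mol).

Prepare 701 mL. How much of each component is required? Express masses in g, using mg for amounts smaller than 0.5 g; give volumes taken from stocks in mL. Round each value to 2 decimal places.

Working volume: 701 mL = 0.701 L.
thiamine hydrochloride: 5.66 mg/L × 0.701 L = 3.97 mg
magnesium chloride hexahydrate: 0.038 g per 100 mL × 701 mL ÷ 100 = 0.26638 g = 266.38 mg
zinc sulfate: V = C2·V2/C1 = 0.428 mM × 701 mL ÷ 70.2 mM = 4.27 mL
nickel chloride hexahydrate: 28.4 µmol/L × 237.69 g/mol × 0.701 L ÷ 1000 = 4.73 mg

thiamine hydrochloride 3.97 mg; magnesium chloride hexahydrate 266.38 mg; zinc sulfate 4.27 mL; nickel chloride hexahydrate 4.73 mg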